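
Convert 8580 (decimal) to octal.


Divide by 8 repeatedly:
8580 ÷ 8 = 1072 remainder 4
1072 ÷ 8 = 134 remainder 0
134 ÷ 8 = 16 remainder 6
16 ÷ 8 = 2 remainder 0
2 ÷ 8 = 0 remainder 2
Reading remainders bottom-up:
= 0o20604


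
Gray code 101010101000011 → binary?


Gray code: 101010101000011
MSB stays the same: 1
Each subsequent bit = prev_binary XOR current_gray:
  B[1] = 1 XOR 0 = 1
  B[2] = 1 XOR 1 = 0
  B[3] = 0 XOR 0 = 0
  B[4] = 0 XOR 1 = 1
  B[5] = 1 XOR 0 = 1
  B[6] = 1 XOR 1 = 0
  B[7] = 0 XOR 0 = 0
  B[8] = 0 XOR 1 = 1
  B[9] = 1 XOR 0 = 1
  B[10] = 1 XOR 0 = 1
  B[11] = 1 XOR 0 = 1
  B[12] = 1 XOR 0 = 1
  B[13] = 1 XOR 1 = 0
  B[14] = 0 XOR 1 = 1
= 110011001111101 (26237 decimal)


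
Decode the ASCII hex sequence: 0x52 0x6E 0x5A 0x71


Codes (hex): 0x52 0x6E 0x5A 0x71
Per-code ASCII lookup:
  0x52 = 82  (range 65-90: uppercase, 82 - 65 = 17) → 'R'
  0x6E = 110  (range 97-122: lowercase, 110 - 97 = 13) → 'n'
  0x5A = 90  (range 65-90: uppercase, 90 - 65 = 25) → 'Z'
  0x71 = 113  (range 97-122: lowercase, 113 - 97 = 16) → 'q'
= 'RnZq'


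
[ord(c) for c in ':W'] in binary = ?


String: ':W'  (2 characters)
Per-character ASCII lookup:
  ':': special character: ':' = 58 → 111010
  'W': uppercase starts at 65: 'W' = 65 + 22 = 87 → 1010111
= 111010 1010111


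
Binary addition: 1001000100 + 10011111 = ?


Align and add column by column (LSB to MSB, carry propagating):
  01001000100
+ 00010011111
  -----------
  col 0: 0 + 1 + 0 (carry in) = 1 → bit 1, carry out 0
  col 1: 0 + 1 + 0 (carry in) = 1 → bit 1, carry out 0
  col 2: 1 + 1 + 0 (carry in) = 2 → bit 0, carry out 1
  col 3: 0 + 1 + 1 (carry in) = 2 → bit 0, carry out 1
  col 4: 0 + 1 + 1 (carry in) = 2 → bit 0, carry out 1
  col 5: 0 + 0 + 1 (carry in) = 1 → bit 1, carry out 0
  col 6: 1 + 0 + 0 (carry in) = 1 → bit 1, carry out 0
  col 7: 0 + 1 + 0 (carry in) = 1 → bit 1, carry out 0
  col 8: 0 + 0 + 0 (carry in) = 0 → bit 0, carry out 0
  col 9: 1 + 0 + 0 (carry in) = 1 → bit 1, carry out 0
  col 10: 0 + 0 + 0 (carry in) = 0 → bit 0, carry out 0
Reading bits MSB→LSB: 01011100011
Strip leading zeros: 1011100011
= 1011100011


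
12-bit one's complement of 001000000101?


Original: 001000000101
Invert all bits:
  bit 0: 0 → 1
  bit 1: 0 → 1
  bit 2: 1 → 0
  bit 3: 0 → 1
  bit 4: 0 → 1
  bit 5: 0 → 1
  bit 6: 0 → 1
  bit 7: 0 → 1
  bit 8: 0 → 1
  bit 9: 1 → 0
  bit 10: 0 → 1
  bit 11: 1 → 0
= 110111111010


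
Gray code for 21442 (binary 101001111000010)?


Binary: 101001111000010
Gray code: G = B XOR (B >> 1)
B >> 1 = 010100111100001
101001111000010 XOR 010100111100001:
  1 XOR 0 = 1
  0 XOR 1 = 1
  1 XOR 0 = 1
  0 XOR 1 = 1
  0 XOR 0 = 0
  1 XOR 0 = 1
  1 XOR 1 = 0
  1 XOR 1 = 0
  1 XOR 1 = 0
  0 XOR 1 = 1
  0 XOR 0 = 0
  0 XOR 0 = 0
  0 XOR 0 = 0
  1 XOR 0 = 1
  0 XOR 1 = 1
= 111101000100011


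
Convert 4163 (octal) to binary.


Each octal digit → 3 binary bits:
  4 = 100
  1 = 001
  6 = 110
  3 = 011
Concatenate: 100 001 110 011
= 100001110011


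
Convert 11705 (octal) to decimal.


Positional values:
Position 0: 5 × 8^0 = 5
Position 1: 0 × 8^1 = 0
Position 2: 7 × 8^2 = 448
Position 3: 1 × 8^3 = 512
Position 4: 1 × 8^4 = 4096
Sum = 5 + 0 + 448 + 512 + 4096
= 5061


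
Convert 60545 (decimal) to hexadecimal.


Divide by 16 repeatedly:
60545 ÷ 16 = 3784 remainder 1 (1)
3784 ÷ 16 = 236 remainder 8 (8)
236 ÷ 16 = 14 remainder 12 (C)
14 ÷ 16 = 0 remainder 14 (E)
Reading remainders bottom-up:
= 0xEC81


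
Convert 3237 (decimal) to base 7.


Divide by 7 repeatedly:
3237 ÷ 7 = 462 remainder 3
462 ÷ 7 = 66 remainder 0
66 ÷ 7 = 9 remainder 3
9 ÷ 7 = 1 remainder 2
1 ÷ 7 = 0 remainder 1
Reading remainders bottom-up:
= 12303


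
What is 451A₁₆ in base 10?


Positional values:
Position 0: A × 16^0 = 10 × 1 = 10
Position 1: 1 × 16^1 = 1 × 16 = 16
Position 2: 5 × 16^2 = 5 × 256 = 1280
Position 3: 4 × 16^3 = 4 × 4096 = 16384
Sum = 10 + 16 + 1280 + 16384
= 17690


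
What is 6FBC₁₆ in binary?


Each hex digit → 4 binary bits:
  6 = 0110
  F = 1111
  B = 1011
  C = 1100
Concatenate: 0110 1111 1011 1100
= 0110111110111100


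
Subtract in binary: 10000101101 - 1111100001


Align and subtract column by column (LSB to MSB, borrowing when needed):
  10000101101
- 01111100001
  -----------
  col 0: (1 - 0 borrow-in) - 1 → 1 - 1 = 0, borrow out 0
  col 1: (0 - 0 borrow-in) - 0 → 0 - 0 = 0, borrow out 0
  col 2: (1 - 0 borrow-in) - 0 → 1 - 0 = 1, borrow out 0
  col 3: (1 - 0 borrow-in) - 0 → 1 - 0 = 1, borrow out 0
  col 4: (0 - 0 borrow-in) - 0 → 0 - 0 = 0, borrow out 0
  col 5: (1 - 0 borrow-in) - 1 → 1 - 1 = 0, borrow out 0
  col 6: (0 - 0 borrow-in) - 1 → borrow from next column: (0+2) - 1 = 1, borrow out 1
  col 7: (0 - 1 borrow-in) - 1 → borrow from next column: (-1+2) - 1 = 0, borrow out 1
  col 8: (0 - 1 borrow-in) - 1 → borrow from next column: (-1+2) - 1 = 0, borrow out 1
  col 9: (0 - 1 borrow-in) - 1 → borrow from next column: (-1+2) - 1 = 0, borrow out 1
  col 10: (1 - 1 borrow-in) - 0 → 0 - 0 = 0, borrow out 0
Reading bits MSB→LSB: 00001001100
Strip leading zeros: 1001100
= 1001100


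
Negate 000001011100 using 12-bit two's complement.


Original: 000001011100
Step 1 - Invert all bits: 111110100011
Step 2 - Add 1: 111110100011 + 1
= 111110100100 (represents -92)


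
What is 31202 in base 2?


Divide by 2 repeatedly:
31202 ÷ 2 = 15601 remainder 0
15601 ÷ 2 = 7800 remainder 1
7800 ÷ 2 = 3900 remainder 0
3900 ÷ 2 = 1950 remainder 0
1950 ÷ 2 = 975 remainder 0
975 ÷ 2 = 487 remainder 1
487 ÷ 2 = 243 remainder 1
243 ÷ 2 = 121 remainder 1
121 ÷ 2 = 60 remainder 1
60 ÷ 2 = 30 remainder 0
30 ÷ 2 = 15 remainder 0
15 ÷ 2 = 7 remainder 1
7 ÷ 2 = 3 remainder 1
3 ÷ 2 = 1 remainder 1
1 ÷ 2 = 0 remainder 1
Reading remainders bottom-up:
= 111100111100010


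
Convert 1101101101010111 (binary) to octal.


Group into 3-bit groups: 001101101101010111
  001 = 1
  101 = 5
  101 = 5
  101 = 5
  010 = 2
  111 = 7
= 0o155527


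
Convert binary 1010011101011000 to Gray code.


Binary: 1010011101011000
Gray code: G = B XOR (B >> 1)
B >> 1 = 0101001110101100
1010011101011000 XOR 0101001110101100:
  1 XOR 0 = 1
  0 XOR 1 = 1
  1 XOR 0 = 1
  0 XOR 1 = 1
  0 XOR 0 = 0
  1 XOR 0 = 1
  1 XOR 1 = 0
  1 XOR 1 = 0
  0 XOR 1 = 1
  1 XOR 0 = 1
  0 XOR 1 = 1
  1 XOR 0 = 1
  1 XOR 1 = 0
  0 XOR 1 = 1
  0 XOR 0 = 0
  0 XOR 0 = 0
= 1111010011110100


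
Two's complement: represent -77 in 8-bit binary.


Original: 01001101
Step 1 - Invert all bits: 10110010
Step 2 - Add 1: 10110010 + 1
= 10110011 (represents -77)


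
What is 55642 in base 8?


Divide by 8 repeatedly:
55642 ÷ 8 = 6955 remainder 2
6955 ÷ 8 = 869 remainder 3
869 ÷ 8 = 108 remainder 5
108 ÷ 8 = 13 remainder 4
13 ÷ 8 = 1 remainder 5
1 ÷ 8 = 0 remainder 1
Reading remainders bottom-up:
= 0o154532


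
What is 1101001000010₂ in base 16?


Group into 4-bit nibbles: 0001101001000010
  0001 = 1
  1010 = A
  0100 = 4
  0010 = 2
= 0x1A42


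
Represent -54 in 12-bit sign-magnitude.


Sign bit: 1 (negative)
Magnitude: 54 = 00000110110
= 100000110110


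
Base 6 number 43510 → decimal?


Positional values (base 6):
  0 × 6^0 = 0 × 1 = 0
  1 × 6^1 = 1 × 6 = 6
  5 × 6^2 = 5 × 36 = 180
  3 × 6^3 = 3 × 216 = 648
  4 × 6^4 = 4 × 1296 = 5184
Sum = 0 + 6 + 180 + 648 + 5184
= 6018


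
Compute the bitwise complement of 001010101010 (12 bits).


Original: 001010101010
Invert all bits:
  bit 0: 0 → 1
  bit 1: 0 → 1
  bit 2: 1 → 0
  bit 3: 0 → 1
  bit 4: 1 → 0
  bit 5: 0 → 1
  bit 6: 1 → 0
  bit 7: 0 → 1
  bit 8: 1 → 0
  bit 9: 0 → 1
  bit 10: 1 → 0
  bit 11: 0 → 1
= 110101010101


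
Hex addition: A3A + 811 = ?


Align and add column by column (LSB to MSB, each column mod 16 with carry):
  0A3A
+ 0811
  ----
  col 0: A(10) + 1(1) + 0 (carry in) = 11 → B(11), carry out 0
  col 1: 3(3) + 1(1) + 0 (carry in) = 4 → 4(4), carry out 0
  col 2: A(10) + 8(8) + 0 (carry in) = 18 → 2(2), carry out 1
  col 3: 0(0) + 0(0) + 1 (carry in) = 1 → 1(1), carry out 0
Reading digits MSB→LSB: 124B
Strip leading zeros: 124B
= 0x124B


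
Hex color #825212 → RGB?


Hex: #825212
R = 82₁₆ = 130
G = 52₁₆ = 82
B = 12₁₆ = 18
= RGB(130, 82, 18)


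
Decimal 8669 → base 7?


Divide by 7 repeatedly:
8669 ÷ 7 = 1238 remainder 3
1238 ÷ 7 = 176 remainder 6
176 ÷ 7 = 25 remainder 1
25 ÷ 7 = 3 remainder 4
3 ÷ 7 = 0 remainder 3
Reading remainders bottom-up:
= 34163


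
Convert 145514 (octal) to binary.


Each octal digit → 3 binary bits:
  1 = 001
  4 = 100
  5 = 101
  5 = 101
  1 = 001
  4 = 100
Concatenate: 001 100 101 101 001 100
= 001100101101001100


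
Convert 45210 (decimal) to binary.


Divide by 2 repeatedly:
45210 ÷ 2 = 22605 remainder 0
22605 ÷ 2 = 11302 remainder 1
11302 ÷ 2 = 5651 remainder 0
5651 ÷ 2 = 2825 remainder 1
2825 ÷ 2 = 1412 remainder 1
1412 ÷ 2 = 706 remainder 0
706 ÷ 2 = 353 remainder 0
353 ÷ 2 = 176 remainder 1
176 ÷ 2 = 88 remainder 0
88 ÷ 2 = 44 remainder 0
44 ÷ 2 = 22 remainder 0
22 ÷ 2 = 11 remainder 0
11 ÷ 2 = 5 remainder 1
5 ÷ 2 = 2 remainder 1
2 ÷ 2 = 1 remainder 0
1 ÷ 2 = 0 remainder 1
Reading remainders bottom-up:
= 1011000010011010


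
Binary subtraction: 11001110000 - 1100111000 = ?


Align and subtract column by column (LSB to MSB, borrowing when needed):
  11001110000
- 01100111000
  -----------
  col 0: (0 - 0 borrow-in) - 0 → 0 - 0 = 0, borrow out 0
  col 1: (0 - 0 borrow-in) - 0 → 0 - 0 = 0, borrow out 0
  col 2: (0 - 0 borrow-in) - 0 → 0 - 0 = 0, borrow out 0
  col 3: (0 - 0 borrow-in) - 1 → borrow from next column: (0+2) - 1 = 1, borrow out 1
  col 4: (1 - 1 borrow-in) - 1 → borrow from next column: (0+2) - 1 = 1, borrow out 1
  col 5: (1 - 1 borrow-in) - 1 → borrow from next column: (0+2) - 1 = 1, borrow out 1
  col 6: (1 - 1 borrow-in) - 0 → 0 - 0 = 0, borrow out 0
  col 7: (0 - 0 borrow-in) - 0 → 0 - 0 = 0, borrow out 0
  col 8: (0 - 0 borrow-in) - 1 → borrow from next column: (0+2) - 1 = 1, borrow out 1
  col 9: (1 - 1 borrow-in) - 1 → borrow from next column: (0+2) - 1 = 1, borrow out 1
  col 10: (1 - 1 borrow-in) - 0 → 0 - 0 = 0, borrow out 0
Reading bits MSB→LSB: 01100111000
Strip leading zeros: 1100111000
= 1100111000


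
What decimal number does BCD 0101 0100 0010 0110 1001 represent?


Each 4-bit group → digit:
  0101 → 5
  0100 → 4
  0010 → 2
  0110 → 6
  1001 → 9
= 54269


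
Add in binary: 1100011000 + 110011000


Align and add column by column (LSB to MSB, carry propagating):
  01100011000
+ 00110011000
  -----------
  col 0: 0 + 0 + 0 (carry in) = 0 → bit 0, carry out 0
  col 1: 0 + 0 + 0 (carry in) = 0 → bit 0, carry out 0
  col 2: 0 + 0 + 0 (carry in) = 0 → bit 0, carry out 0
  col 3: 1 + 1 + 0 (carry in) = 2 → bit 0, carry out 1
  col 4: 1 + 1 + 1 (carry in) = 3 → bit 1, carry out 1
  col 5: 0 + 0 + 1 (carry in) = 1 → bit 1, carry out 0
  col 6: 0 + 0 + 0 (carry in) = 0 → bit 0, carry out 0
  col 7: 0 + 1 + 0 (carry in) = 1 → bit 1, carry out 0
  col 8: 1 + 1 + 0 (carry in) = 2 → bit 0, carry out 1
  col 9: 1 + 0 + 1 (carry in) = 2 → bit 0, carry out 1
  col 10: 0 + 0 + 1 (carry in) = 1 → bit 1, carry out 0
Reading bits MSB→LSB: 10010110000
Strip leading zeros: 10010110000
= 10010110000


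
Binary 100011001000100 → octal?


Group into 3-bit groups: 100011001000100
  100 = 4
  011 = 3
  001 = 1
  000 = 0
  100 = 4
= 0o43104


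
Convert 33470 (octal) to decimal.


Positional values:
Position 0: 0 × 8^0 = 0
Position 1: 7 × 8^1 = 56
Position 2: 4 × 8^2 = 256
Position 3: 3 × 8^3 = 1536
Position 4: 3 × 8^4 = 12288
Sum = 0 + 56 + 256 + 1536 + 12288
= 14136


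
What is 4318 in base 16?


Divide by 16 repeatedly:
4318 ÷ 16 = 269 remainder 14 (E)
269 ÷ 16 = 16 remainder 13 (D)
16 ÷ 16 = 1 remainder 0 (0)
1 ÷ 16 = 0 remainder 1 (1)
Reading remainders bottom-up:
= 0x10DE


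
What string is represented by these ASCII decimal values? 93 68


Codes (decimal): 93 68
Per-code ASCII lookup:
  93  (special character) → ']'
  68  (range 65-90: uppercase, 68 - 65 = 3) → 'D'
= ']D'


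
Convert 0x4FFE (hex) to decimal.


Positional values:
Position 0: E × 16^0 = 14 × 1 = 14
Position 1: F × 16^1 = 15 × 16 = 240
Position 2: F × 16^2 = 15 × 256 = 3840
Position 3: 4 × 16^3 = 4 × 4096 = 16384
Sum = 14 + 240 + 3840 + 16384
= 20478


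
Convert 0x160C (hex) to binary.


Each hex digit → 4 binary bits:
  1 = 0001
  6 = 0110
  0 = 0000
  C = 1100
Concatenate: 0001 0110 0000 1100
= 0001011000001100


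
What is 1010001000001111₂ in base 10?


Positional values:
Bit 0: 1 × 2^0 = 1
Bit 1: 1 × 2^1 = 2
Bit 2: 1 × 2^2 = 4
Bit 3: 1 × 2^3 = 8
Bit 9: 1 × 2^9 = 512
Bit 13: 1 × 2^13 = 8192
Bit 15: 1 × 2^15 = 32768
Sum = 1 + 2 + 4 + 8 + 512 + 8192 + 32768
= 41487


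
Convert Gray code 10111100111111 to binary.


Gray code: 10111100111111
MSB stays the same: 1
Each subsequent bit = prev_binary XOR current_gray:
  B[1] = 1 XOR 0 = 1
  B[2] = 1 XOR 1 = 0
  B[3] = 0 XOR 1 = 1
  B[4] = 1 XOR 1 = 0
  B[5] = 0 XOR 1 = 1
  B[6] = 1 XOR 0 = 1
  B[7] = 1 XOR 0 = 1
  B[8] = 1 XOR 1 = 0
  B[9] = 0 XOR 1 = 1
  B[10] = 1 XOR 1 = 0
  B[11] = 0 XOR 1 = 1
  B[12] = 1 XOR 1 = 0
  B[13] = 0 XOR 1 = 1
= 11010111010101 (13781 decimal)


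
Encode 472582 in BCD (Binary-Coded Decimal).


Each digit → 4-bit binary:
  4 → 0100
  7 → 0111
  2 → 0010
  5 → 0101
  8 → 1000
  2 → 0010
= 0100 0111 0010 0101 1000 0010


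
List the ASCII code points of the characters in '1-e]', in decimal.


String: '1-e]'  (4 characters)
Per-character ASCII lookup:
  '1': digits start at 48: '1' = 48 + 1 = 49
  '-': special character: '-' = 45
  'e': lowercase starts at 97: 'e' = 97 + 4 = 101
  ']': special character: ']' = 93
= 49 45 101 93


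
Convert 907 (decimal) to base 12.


Divide by 12 repeatedly:
907 ÷ 12 = 75 remainder 7
75 ÷ 12 = 6 remainder 3
6 ÷ 12 = 0 remainder 6
Reading remainders bottom-up:
= 637


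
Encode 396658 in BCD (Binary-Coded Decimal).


Each digit → 4-bit binary:
  3 → 0011
  9 → 1001
  6 → 0110
  6 → 0110
  5 → 0101
  8 → 1000
= 0011 1001 0110 0110 0101 1000


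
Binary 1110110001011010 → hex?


Group into 4-bit nibbles: 1110110001011010
  1110 = E
  1100 = C
  0101 = 5
  1010 = A
= 0xEC5A


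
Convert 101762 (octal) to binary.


Each octal digit → 3 binary bits:
  1 = 001
  0 = 000
  1 = 001
  7 = 111
  6 = 110
  2 = 010
Concatenate: 001 000 001 111 110 010
= 001000001111110010


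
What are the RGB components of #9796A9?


Hex: #9796A9
R = 97₁₆ = 151
G = 96₁₆ = 150
B = A9₁₆ = 169
= RGB(151, 150, 169)


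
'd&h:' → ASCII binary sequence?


String: 'd&h:'  (4 characters)
Per-character ASCII lookup:
  'd': lowercase starts at 97: 'd' = 97 + 3 = 100 → 1100100
  '&': special character: '&' = 38 → 100110
  'h': lowercase starts at 97: 'h' = 97 + 7 = 104 → 1101000
  ':': special character: ':' = 58 → 111010
= 1100100 100110 1101000 111010


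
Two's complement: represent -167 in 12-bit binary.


Original: 000010100111
Step 1 - Invert all bits: 111101011000
Step 2 - Add 1: 111101011000 + 1
= 111101011001 (represents -167)


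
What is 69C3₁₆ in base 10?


Positional values:
Position 0: 3 × 16^0 = 3 × 1 = 3
Position 1: C × 16^1 = 12 × 16 = 192
Position 2: 9 × 16^2 = 9 × 256 = 2304
Position 3: 6 × 16^3 = 6 × 4096 = 24576
Sum = 3 + 192 + 2304 + 24576
= 27075


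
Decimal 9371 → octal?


Divide by 8 repeatedly:
9371 ÷ 8 = 1171 remainder 3
1171 ÷ 8 = 146 remainder 3
146 ÷ 8 = 18 remainder 2
18 ÷ 8 = 2 remainder 2
2 ÷ 8 = 0 remainder 2
Reading remainders bottom-up:
= 0o22233


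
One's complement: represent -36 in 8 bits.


Original: 00100100
Invert all bits:
  bit 0: 0 → 1
  bit 1: 0 → 1
  bit 2: 1 → 0
  bit 3: 0 → 1
  bit 4: 0 → 1
  bit 5: 1 → 0
  bit 6: 0 → 1
  bit 7: 0 → 1
= 11011011


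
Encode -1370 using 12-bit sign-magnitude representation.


Sign bit: 1 (negative)
Magnitude: 1370 = 10101011010
= 110101011010


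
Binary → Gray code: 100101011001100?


Binary: 100101011001100
Gray code: G = B XOR (B >> 1)
B >> 1 = 010010101100110
100101011001100 XOR 010010101100110:
  1 XOR 0 = 1
  0 XOR 1 = 1
  0 XOR 0 = 0
  1 XOR 0 = 1
  0 XOR 1 = 1
  1 XOR 0 = 1
  0 XOR 1 = 1
  1 XOR 0 = 1
  1 XOR 1 = 0
  0 XOR 1 = 1
  0 XOR 0 = 0
  1 XOR 0 = 1
  1 XOR 1 = 0
  0 XOR 1 = 1
  0 XOR 0 = 0
= 110111110101010


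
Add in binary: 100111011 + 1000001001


Align and add column by column (LSB to MSB, carry propagating):
  00100111011
+ 01000001001
  -----------
  col 0: 1 + 1 + 0 (carry in) = 2 → bit 0, carry out 1
  col 1: 1 + 0 + 1 (carry in) = 2 → bit 0, carry out 1
  col 2: 0 + 0 + 1 (carry in) = 1 → bit 1, carry out 0
  col 3: 1 + 1 + 0 (carry in) = 2 → bit 0, carry out 1
  col 4: 1 + 0 + 1 (carry in) = 2 → bit 0, carry out 1
  col 5: 1 + 0 + 1 (carry in) = 2 → bit 0, carry out 1
  col 6: 0 + 0 + 1 (carry in) = 1 → bit 1, carry out 0
  col 7: 0 + 0 + 0 (carry in) = 0 → bit 0, carry out 0
  col 8: 1 + 0 + 0 (carry in) = 1 → bit 1, carry out 0
  col 9: 0 + 1 + 0 (carry in) = 1 → bit 1, carry out 0
  col 10: 0 + 0 + 0 (carry in) = 0 → bit 0, carry out 0
Reading bits MSB→LSB: 01101000100
Strip leading zeros: 1101000100
= 1101000100


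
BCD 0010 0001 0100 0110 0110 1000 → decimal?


Each 4-bit group → digit:
  0010 → 2
  0001 → 1
  0100 → 4
  0110 → 6
  0110 → 6
  1000 → 8
= 214668


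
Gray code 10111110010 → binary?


Gray code: 10111110010
MSB stays the same: 1
Each subsequent bit = prev_binary XOR current_gray:
  B[1] = 1 XOR 0 = 1
  B[2] = 1 XOR 1 = 0
  B[3] = 0 XOR 1 = 1
  B[4] = 1 XOR 1 = 0
  B[5] = 0 XOR 1 = 1
  B[6] = 1 XOR 1 = 0
  B[7] = 0 XOR 0 = 0
  B[8] = 0 XOR 0 = 0
  B[9] = 0 XOR 1 = 1
  B[10] = 1 XOR 0 = 1
= 11010100011 (1699 decimal)


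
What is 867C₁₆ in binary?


Each hex digit → 4 binary bits:
  8 = 1000
  6 = 0110
  7 = 0111
  C = 1100
Concatenate: 1000 0110 0111 1100
= 1000011001111100


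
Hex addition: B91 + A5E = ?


Align and add column by column (LSB to MSB, each column mod 16 with carry):
  0B91
+ 0A5E
  ----
  col 0: 1(1) + E(14) + 0 (carry in) = 15 → F(15), carry out 0
  col 1: 9(9) + 5(5) + 0 (carry in) = 14 → E(14), carry out 0
  col 2: B(11) + A(10) + 0 (carry in) = 21 → 5(5), carry out 1
  col 3: 0(0) + 0(0) + 1 (carry in) = 1 → 1(1), carry out 0
Reading digits MSB→LSB: 15EF
Strip leading zeros: 15EF
= 0x15EF


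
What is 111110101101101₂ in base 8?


Group into 3-bit groups: 111110101101101
  111 = 7
  110 = 6
  101 = 5
  101 = 5
  101 = 5
= 0o76555


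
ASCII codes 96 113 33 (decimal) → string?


Codes (decimal): 96 113 33
Per-code ASCII lookup:
  96  (special character) → '`'
  113  (range 97-122: lowercase, 113 - 97 = 16) → 'q'
  33  (special character) → '!'
= '`q!'


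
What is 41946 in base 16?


Divide by 16 repeatedly:
41946 ÷ 16 = 2621 remainder 10 (A)
2621 ÷ 16 = 163 remainder 13 (D)
163 ÷ 16 = 10 remainder 3 (3)
10 ÷ 16 = 0 remainder 10 (A)
Reading remainders bottom-up:
= 0xA3DA


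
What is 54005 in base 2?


Divide by 2 repeatedly:
54005 ÷ 2 = 27002 remainder 1
27002 ÷ 2 = 13501 remainder 0
13501 ÷ 2 = 6750 remainder 1
6750 ÷ 2 = 3375 remainder 0
3375 ÷ 2 = 1687 remainder 1
1687 ÷ 2 = 843 remainder 1
843 ÷ 2 = 421 remainder 1
421 ÷ 2 = 210 remainder 1
210 ÷ 2 = 105 remainder 0
105 ÷ 2 = 52 remainder 1
52 ÷ 2 = 26 remainder 0
26 ÷ 2 = 13 remainder 0
13 ÷ 2 = 6 remainder 1
6 ÷ 2 = 3 remainder 0
3 ÷ 2 = 1 remainder 1
1 ÷ 2 = 0 remainder 1
Reading remainders bottom-up:
= 1101001011110101


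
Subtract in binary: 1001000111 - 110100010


Align and subtract column by column (LSB to MSB, borrowing when needed):
  1001000111
- 0110100010
  ----------
  col 0: (1 - 0 borrow-in) - 0 → 1 - 0 = 1, borrow out 0
  col 1: (1 - 0 borrow-in) - 1 → 1 - 1 = 0, borrow out 0
  col 2: (1 - 0 borrow-in) - 0 → 1 - 0 = 1, borrow out 0
  col 3: (0 - 0 borrow-in) - 0 → 0 - 0 = 0, borrow out 0
  col 4: (0 - 0 borrow-in) - 0 → 0 - 0 = 0, borrow out 0
  col 5: (0 - 0 borrow-in) - 1 → borrow from next column: (0+2) - 1 = 1, borrow out 1
  col 6: (1 - 1 borrow-in) - 0 → 0 - 0 = 0, borrow out 0
  col 7: (0 - 0 borrow-in) - 1 → borrow from next column: (0+2) - 1 = 1, borrow out 1
  col 8: (0 - 1 borrow-in) - 1 → borrow from next column: (-1+2) - 1 = 0, borrow out 1
  col 9: (1 - 1 borrow-in) - 0 → 0 - 0 = 0, borrow out 0
Reading bits MSB→LSB: 0010100101
Strip leading zeros: 10100101
= 10100101


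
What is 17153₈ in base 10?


Positional values:
Position 0: 3 × 8^0 = 3
Position 1: 5 × 8^1 = 40
Position 2: 1 × 8^2 = 64
Position 3: 7 × 8^3 = 3584
Position 4: 1 × 8^4 = 4096
Sum = 3 + 40 + 64 + 3584 + 4096
= 7787


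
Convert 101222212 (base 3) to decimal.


Positional values (base 3):
  2 × 3^0 = 2 × 1 = 2
  1 × 3^1 = 1 × 3 = 3
  2 × 3^2 = 2 × 9 = 18
  2 × 3^3 = 2 × 27 = 54
  2 × 3^4 = 2 × 81 = 162
  2 × 3^5 = 2 × 243 = 486
  1 × 3^6 = 1 × 729 = 729
  0 × 3^7 = 0 × 2187 = 0
  1 × 3^8 = 1 × 6561 = 6561
Sum = 2 + 3 + 18 + 54 + 162 + 486 + 729 + 0 + 6561
= 8015


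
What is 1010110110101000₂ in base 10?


Positional values:
Bit 3: 1 × 2^3 = 8
Bit 5: 1 × 2^5 = 32
Bit 7: 1 × 2^7 = 128
Bit 8: 1 × 2^8 = 256
Bit 10: 1 × 2^10 = 1024
Bit 11: 1 × 2^11 = 2048
Bit 13: 1 × 2^13 = 8192
Bit 15: 1 × 2^15 = 32768
Sum = 8 + 32 + 128 + 256 + 1024 + 2048 + 8192 + 32768
= 44456


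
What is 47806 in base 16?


Divide by 16 repeatedly:
47806 ÷ 16 = 2987 remainder 14 (E)
2987 ÷ 16 = 186 remainder 11 (B)
186 ÷ 16 = 11 remainder 10 (A)
11 ÷ 16 = 0 remainder 11 (B)
Reading remainders bottom-up:
= 0xBABE


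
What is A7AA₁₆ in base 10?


Positional values:
Position 0: A × 16^0 = 10 × 1 = 10
Position 1: A × 16^1 = 10 × 16 = 160
Position 2: 7 × 16^2 = 7 × 256 = 1792
Position 3: A × 16^3 = 10 × 4096 = 40960
Sum = 10 + 160 + 1792 + 40960
= 42922


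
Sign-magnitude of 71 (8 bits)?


Sign bit: 0 (positive)
Magnitude: 71 = 1000111
= 01000111


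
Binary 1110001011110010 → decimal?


Positional values:
Bit 1: 1 × 2^1 = 2
Bit 4: 1 × 2^4 = 16
Bit 5: 1 × 2^5 = 32
Bit 6: 1 × 2^6 = 64
Bit 7: 1 × 2^7 = 128
Bit 9: 1 × 2^9 = 512
Bit 13: 1 × 2^13 = 8192
Bit 14: 1 × 2^14 = 16384
Bit 15: 1 × 2^15 = 32768
Sum = 2 + 16 + 32 + 64 + 128 + 512 + 8192 + 16384 + 32768
= 58098


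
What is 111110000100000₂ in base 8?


Group into 3-bit groups: 111110000100000
  111 = 7
  110 = 6
  000 = 0
  100 = 4
  000 = 0
= 0o76040


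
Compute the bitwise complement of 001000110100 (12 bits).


Original: 001000110100
Invert all bits:
  bit 0: 0 → 1
  bit 1: 0 → 1
  bit 2: 1 → 0
  bit 3: 0 → 1
  bit 4: 0 → 1
  bit 5: 0 → 1
  bit 6: 1 → 0
  bit 7: 1 → 0
  bit 8: 0 → 1
  bit 9: 1 → 0
  bit 10: 0 → 1
  bit 11: 0 → 1
= 110111001011


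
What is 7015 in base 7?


Divide by 7 repeatedly:
7015 ÷ 7 = 1002 remainder 1
1002 ÷ 7 = 143 remainder 1
143 ÷ 7 = 20 remainder 3
20 ÷ 7 = 2 remainder 6
2 ÷ 7 = 0 remainder 2
Reading remainders bottom-up:
= 26311


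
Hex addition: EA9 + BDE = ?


Align and add column by column (LSB to MSB, each column mod 16 with carry):
  0EA9
+ 0BDE
  ----
  col 0: 9(9) + E(14) + 0 (carry in) = 23 → 7(7), carry out 1
  col 1: A(10) + D(13) + 1 (carry in) = 24 → 8(8), carry out 1
  col 2: E(14) + B(11) + 1 (carry in) = 26 → A(10), carry out 1
  col 3: 0(0) + 0(0) + 1 (carry in) = 1 → 1(1), carry out 0
Reading digits MSB→LSB: 1A87
Strip leading zeros: 1A87
= 0x1A87


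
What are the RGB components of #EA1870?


Hex: #EA1870
R = EA₁₆ = 234
G = 18₁₆ = 24
B = 70₁₆ = 112
= RGB(234, 24, 112)


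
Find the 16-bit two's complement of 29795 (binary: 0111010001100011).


Original: 0111010001100011
Step 1 - Invert all bits: 1000101110011100
Step 2 - Add 1: 1000101110011100 + 1
= 1000101110011101 (represents -29795)


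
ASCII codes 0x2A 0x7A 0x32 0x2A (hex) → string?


Codes (hex): 0x2A 0x7A 0x32 0x2A
Per-code ASCII lookup:
  0x2A = 42  (special character) → '*'
  0x7A = 122  (range 97-122: lowercase, 122 - 97 = 25) → 'z'
  0x32 = 50  (range 48-57: digits, 50 - 48 = 2) → '2'
  0x2A = 42  (special character) → '*'
= '*z2*'


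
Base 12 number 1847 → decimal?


Positional values (base 12):
  7 × 12^0 = 7 × 1 = 7
  4 × 12^1 = 4 × 12 = 48
  8 × 12^2 = 8 × 144 = 1152
  1 × 12^3 = 1 × 1728 = 1728
Sum = 7 + 48 + 1152 + 1728
= 2935


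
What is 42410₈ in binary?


Each octal digit → 3 binary bits:
  4 = 100
  2 = 010
  4 = 100
  1 = 001
  0 = 000
Concatenate: 100 010 100 001 000
= 100010100001000


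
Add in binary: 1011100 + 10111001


Align and add column by column (LSB to MSB, carry propagating):
  001011100
+ 010111001
  ---------
  col 0: 0 + 1 + 0 (carry in) = 1 → bit 1, carry out 0
  col 1: 0 + 0 + 0 (carry in) = 0 → bit 0, carry out 0
  col 2: 1 + 0 + 0 (carry in) = 1 → bit 1, carry out 0
  col 3: 1 + 1 + 0 (carry in) = 2 → bit 0, carry out 1
  col 4: 1 + 1 + 1 (carry in) = 3 → bit 1, carry out 1
  col 5: 0 + 1 + 1 (carry in) = 2 → bit 0, carry out 1
  col 6: 1 + 0 + 1 (carry in) = 2 → bit 0, carry out 1
  col 7: 0 + 1 + 1 (carry in) = 2 → bit 0, carry out 1
  col 8: 0 + 0 + 1 (carry in) = 1 → bit 1, carry out 0
Reading bits MSB→LSB: 100010101
Strip leading zeros: 100010101
= 100010101


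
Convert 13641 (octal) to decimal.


Positional values:
Position 0: 1 × 8^0 = 1
Position 1: 4 × 8^1 = 32
Position 2: 6 × 8^2 = 384
Position 3: 3 × 8^3 = 1536
Position 4: 1 × 8^4 = 4096
Sum = 1 + 32 + 384 + 1536 + 4096
= 6049


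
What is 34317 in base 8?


Divide by 8 repeatedly:
34317 ÷ 8 = 4289 remainder 5
4289 ÷ 8 = 536 remainder 1
536 ÷ 8 = 67 remainder 0
67 ÷ 8 = 8 remainder 3
8 ÷ 8 = 1 remainder 0
1 ÷ 8 = 0 remainder 1
Reading remainders bottom-up:
= 0o103015


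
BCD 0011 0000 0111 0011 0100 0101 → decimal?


Each 4-bit group → digit:
  0011 → 3
  0000 → 0
  0111 → 7
  0011 → 3
  0100 → 4
  0101 → 5
= 307345


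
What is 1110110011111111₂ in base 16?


Group into 4-bit nibbles: 1110110011111111
  1110 = E
  1100 = C
  1111 = F
  1111 = F
= 0xECFF


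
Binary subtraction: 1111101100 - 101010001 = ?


Align and subtract column by column (LSB to MSB, borrowing when needed):
  1111101100
- 0101010001
  ----------
  col 0: (0 - 0 borrow-in) - 1 → borrow from next column: (0+2) - 1 = 1, borrow out 1
  col 1: (0 - 1 borrow-in) - 0 → borrow from next column: (-1+2) - 0 = 1, borrow out 1
  col 2: (1 - 1 borrow-in) - 0 → 0 - 0 = 0, borrow out 0
  col 3: (1 - 0 borrow-in) - 0 → 1 - 0 = 1, borrow out 0
  col 4: (0 - 0 borrow-in) - 1 → borrow from next column: (0+2) - 1 = 1, borrow out 1
  col 5: (1 - 1 borrow-in) - 0 → 0 - 0 = 0, borrow out 0
  col 6: (1 - 0 borrow-in) - 1 → 1 - 1 = 0, borrow out 0
  col 7: (1 - 0 borrow-in) - 0 → 1 - 0 = 1, borrow out 0
  col 8: (1 - 0 borrow-in) - 1 → 1 - 1 = 0, borrow out 0
  col 9: (1 - 0 borrow-in) - 0 → 1 - 0 = 1, borrow out 0
Reading bits MSB→LSB: 1010011011
Strip leading zeros: 1010011011
= 1010011011


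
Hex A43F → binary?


Each hex digit → 4 binary bits:
  A = 1010
  4 = 0100
  3 = 0011
  F = 1111
Concatenate: 1010 0100 0011 1111
= 1010010000111111


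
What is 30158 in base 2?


Divide by 2 repeatedly:
30158 ÷ 2 = 15079 remainder 0
15079 ÷ 2 = 7539 remainder 1
7539 ÷ 2 = 3769 remainder 1
3769 ÷ 2 = 1884 remainder 1
1884 ÷ 2 = 942 remainder 0
942 ÷ 2 = 471 remainder 0
471 ÷ 2 = 235 remainder 1
235 ÷ 2 = 117 remainder 1
117 ÷ 2 = 58 remainder 1
58 ÷ 2 = 29 remainder 0
29 ÷ 2 = 14 remainder 1
14 ÷ 2 = 7 remainder 0
7 ÷ 2 = 3 remainder 1
3 ÷ 2 = 1 remainder 1
1 ÷ 2 = 0 remainder 1
Reading remainders bottom-up:
= 111010111001110


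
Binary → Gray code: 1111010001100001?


Binary: 1111010001100001
Gray code: G = B XOR (B >> 1)
B >> 1 = 0111101000110000
1111010001100001 XOR 0111101000110000:
  1 XOR 0 = 1
  1 XOR 1 = 0
  1 XOR 1 = 0
  1 XOR 1 = 0
  0 XOR 1 = 1
  1 XOR 0 = 1
  0 XOR 1 = 1
  0 XOR 0 = 0
  0 XOR 0 = 0
  1 XOR 0 = 1
  1 XOR 1 = 0
  0 XOR 1 = 1
  0 XOR 0 = 0
  0 XOR 0 = 0
  0 XOR 0 = 0
  1 XOR 0 = 1
= 1000111001010001


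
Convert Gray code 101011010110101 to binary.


Gray code: 101011010110101
MSB stays the same: 1
Each subsequent bit = prev_binary XOR current_gray:
  B[1] = 1 XOR 0 = 1
  B[2] = 1 XOR 1 = 0
  B[3] = 0 XOR 0 = 0
  B[4] = 0 XOR 1 = 1
  B[5] = 1 XOR 1 = 0
  B[6] = 0 XOR 0 = 0
  B[7] = 0 XOR 1 = 1
  B[8] = 1 XOR 0 = 1
  B[9] = 1 XOR 1 = 0
  B[10] = 0 XOR 1 = 1
  B[11] = 1 XOR 0 = 1
  B[12] = 1 XOR 1 = 0
  B[13] = 0 XOR 0 = 0
  B[14] = 0 XOR 1 = 1
= 110010011011001 (25817 decimal)


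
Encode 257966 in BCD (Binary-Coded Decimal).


Each digit → 4-bit binary:
  2 → 0010
  5 → 0101
  7 → 0111
  9 → 1001
  6 → 0110
  6 → 0110
= 0010 0101 0111 1001 0110 0110


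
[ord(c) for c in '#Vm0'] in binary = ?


String: '#Vm0'  (4 characters)
Per-character ASCII lookup:
  '#': special character: '#' = 35 → 100011
  'V': uppercase starts at 65: 'V' = 65 + 21 = 86 → 1010110
  'm': lowercase starts at 97: 'm' = 97 + 12 = 109 → 1101101
  '0': digits start at 48: '0' = 48 + 0 = 48 → 110000
= 100011 1010110 1101101 110000


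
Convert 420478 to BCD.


Each digit → 4-bit binary:
  4 → 0100
  2 → 0010
  0 → 0000
  4 → 0100
  7 → 0111
  8 → 1000
= 0100 0010 0000 0100 0111 1000


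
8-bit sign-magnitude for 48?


Sign bit: 0 (positive)
Magnitude: 48 = 0110000
= 00110000


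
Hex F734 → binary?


Each hex digit → 4 binary bits:
  F = 1111
  7 = 0111
  3 = 0011
  4 = 0100
Concatenate: 1111 0111 0011 0100
= 1111011100110100


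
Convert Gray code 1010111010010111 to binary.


Gray code: 1010111010010111
MSB stays the same: 1
Each subsequent bit = prev_binary XOR current_gray:
  B[1] = 1 XOR 0 = 1
  B[2] = 1 XOR 1 = 0
  B[3] = 0 XOR 0 = 0
  B[4] = 0 XOR 1 = 1
  B[5] = 1 XOR 1 = 0
  B[6] = 0 XOR 1 = 1
  B[7] = 1 XOR 0 = 1
  B[8] = 1 XOR 1 = 0
  B[9] = 0 XOR 0 = 0
  B[10] = 0 XOR 0 = 0
  B[11] = 0 XOR 1 = 1
  B[12] = 1 XOR 0 = 1
  B[13] = 1 XOR 1 = 0
  B[14] = 0 XOR 1 = 1
  B[15] = 1 XOR 1 = 0
= 1100101100011010 (51994 decimal)


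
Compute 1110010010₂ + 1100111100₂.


Align and add column by column (LSB to MSB, carry propagating):
  01110010010
+ 01100111100
  -----------
  col 0: 0 + 0 + 0 (carry in) = 0 → bit 0, carry out 0
  col 1: 1 + 0 + 0 (carry in) = 1 → bit 1, carry out 0
  col 2: 0 + 1 + 0 (carry in) = 1 → bit 1, carry out 0
  col 3: 0 + 1 + 0 (carry in) = 1 → bit 1, carry out 0
  col 4: 1 + 1 + 0 (carry in) = 2 → bit 0, carry out 1
  col 5: 0 + 1 + 1 (carry in) = 2 → bit 0, carry out 1
  col 6: 0 + 0 + 1 (carry in) = 1 → bit 1, carry out 0
  col 7: 1 + 0 + 0 (carry in) = 1 → bit 1, carry out 0
  col 8: 1 + 1 + 0 (carry in) = 2 → bit 0, carry out 1
  col 9: 1 + 1 + 1 (carry in) = 3 → bit 1, carry out 1
  col 10: 0 + 0 + 1 (carry in) = 1 → bit 1, carry out 0
Reading bits MSB→LSB: 11011001110
Strip leading zeros: 11011001110
= 11011001110


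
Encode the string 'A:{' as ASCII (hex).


String: 'A:{'  (3 characters)
Per-character ASCII lookup:
  'A': uppercase starts at 65: 'A' = 65 + 0 = 65 → 0x41
  ':': special character: ':' = 58 → 0x3A
  '{': special character: '{' = 123 → 0x7B
= 0x41 0x3A 0x7B


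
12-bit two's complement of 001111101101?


Original: 001111101101
Step 1 - Invert all bits: 110000010010
Step 2 - Add 1: 110000010010 + 1
= 110000010011 (represents -1005)


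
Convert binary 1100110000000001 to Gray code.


Binary: 1100110000000001
Gray code: G = B XOR (B >> 1)
B >> 1 = 0110011000000000
1100110000000001 XOR 0110011000000000:
  1 XOR 0 = 1
  1 XOR 1 = 0
  0 XOR 1 = 1
  0 XOR 0 = 0
  1 XOR 0 = 1
  1 XOR 1 = 0
  0 XOR 1 = 1
  0 XOR 0 = 0
  0 XOR 0 = 0
  0 XOR 0 = 0
  0 XOR 0 = 0
  0 XOR 0 = 0
  0 XOR 0 = 0
  0 XOR 0 = 0
  0 XOR 0 = 0
  1 XOR 0 = 1
= 1010101000000001


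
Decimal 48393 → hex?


Divide by 16 repeatedly:
48393 ÷ 16 = 3024 remainder 9 (9)
3024 ÷ 16 = 189 remainder 0 (0)
189 ÷ 16 = 11 remainder 13 (D)
11 ÷ 16 = 0 remainder 11 (B)
Reading remainders bottom-up:
= 0xBD09


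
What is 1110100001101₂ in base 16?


Group into 4-bit nibbles: 0001110100001101
  0001 = 1
  1101 = D
  0000 = 0
  1101 = D
= 0x1D0D


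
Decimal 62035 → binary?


Divide by 2 repeatedly:
62035 ÷ 2 = 31017 remainder 1
31017 ÷ 2 = 15508 remainder 1
15508 ÷ 2 = 7754 remainder 0
7754 ÷ 2 = 3877 remainder 0
3877 ÷ 2 = 1938 remainder 1
1938 ÷ 2 = 969 remainder 0
969 ÷ 2 = 484 remainder 1
484 ÷ 2 = 242 remainder 0
242 ÷ 2 = 121 remainder 0
121 ÷ 2 = 60 remainder 1
60 ÷ 2 = 30 remainder 0
30 ÷ 2 = 15 remainder 0
15 ÷ 2 = 7 remainder 1
7 ÷ 2 = 3 remainder 1
3 ÷ 2 = 1 remainder 1
1 ÷ 2 = 0 remainder 1
Reading remainders bottom-up:
= 1111001001010011


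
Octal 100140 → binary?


Each octal digit → 3 binary bits:
  1 = 001
  0 = 000
  0 = 000
  1 = 001
  4 = 100
  0 = 000
Concatenate: 001 000 000 001 100 000
= 001000000001100000


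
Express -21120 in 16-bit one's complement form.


Original: 0101001010000000
Invert all bits:
  bit 0: 0 → 1
  bit 1: 1 → 0
  bit 2: 0 → 1
  bit 3: 1 → 0
  bit 4: 0 → 1
  bit 5: 0 → 1
  bit 6: 1 → 0
  bit 7: 0 → 1
  bit 8: 1 → 0
  bit 9: 0 → 1
  bit 10: 0 → 1
  bit 11: 0 → 1
  bit 12: 0 → 1
  bit 13: 0 → 1
  bit 14: 0 → 1
  bit 15: 0 → 1
= 1010110101111111


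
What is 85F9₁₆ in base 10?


Positional values:
Position 0: 9 × 16^0 = 9 × 1 = 9
Position 1: F × 16^1 = 15 × 16 = 240
Position 2: 5 × 16^2 = 5 × 256 = 1280
Position 3: 8 × 16^3 = 8 × 4096 = 32768
Sum = 9 + 240 + 1280 + 32768
= 34297


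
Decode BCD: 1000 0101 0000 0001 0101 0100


Each 4-bit group → digit:
  1000 → 8
  0101 → 5
  0000 → 0
  0001 → 1
  0101 → 5
  0100 → 4
= 850154


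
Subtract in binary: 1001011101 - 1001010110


Align and subtract column by column (LSB to MSB, borrowing when needed):
  1001011101
- 1001010110
  ----------
  col 0: (1 - 0 borrow-in) - 0 → 1 - 0 = 1, borrow out 0
  col 1: (0 - 0 borrow-in) - 1 → borrow from next column: (0+2) - 1 = 1, borrow out 1
  col 2: (1 - 1 borrow-in) - 1 → borrow from next column: (0+2) - 1 = 1, borrow out 1
  col 3: (1 - 1 borrow-in) - 0 → 0 - 0 = 0, borrow out 0
  col 4: (1 - 0 borrow-in) - 1 → 1 - 1 = 0, borrow out 0
  col 5: (0 - 0 borrow-in) - 0 → 0 - 0 = 0, borrow out 0
  col 6: (1 - 0 borrow-in) - 1 → 1 - 1 = 0, borrow out 0
  col 7: (0 - 0 borrow-in) - 0 → 0 - 0 = 0, borrow out 0
  col 8: (0 - 0 borrow-in) - 0 → 0 - 0 = 0, borrow out 0
  col 9: (1 - 0 borrow-in) - 1 → 1 - 1 = 0, borrow out 0
Reading bits MSB→LSB: 0000000111
Strip leading zeros: 111
= 111


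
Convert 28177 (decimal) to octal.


Divide by 8 repeatedly:
28177 ÷ 8 = 3522 remainder 1
3522 ÷ 8 = 440 remainder 2
440 ÷ 8 = 55 remainder 0
55 ÷ 8 = 6 remainder 7
6 ÷ 8 = 0 remainder 6
Reading remainders bottom-up:
= 0o67021


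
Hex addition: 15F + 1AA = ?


Align and add column by column (LSB to MSB, each column mod 16 with carry):
  015F
+ 01AA
  ----
  col 0: F(15) + A(10) + 0 (carry in) = 25 → 9(9), carry out 1
  col 1: 5(5) + A(10) + 1 (carry in) = 16 → 0(0), carry out 1
  col 2: 1(1) + 1(1) + 1 (carry in) = 3 → 3(3), carry out 0
  col 3: 0(0) + 0(0) + 0 (carry in) = 0 → 0(0), carry out 0
Reading digits MSB→LSB: 0309
Strip leading zeros: 309
= 0x309


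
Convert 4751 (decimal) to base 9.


Divide by 9 repeatedly:
4751 ÷ 9 = 527 remainder 8
527 ÷ 9 = 58 remainder 5
58 ÷ 9 = 6 remainder 4
6 ÷ 9 = 0 remainder 6
Reading remainders bottom-up:
= 6458


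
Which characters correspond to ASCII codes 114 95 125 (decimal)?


Codes (decimal): 114 95 125
Per-code ASCII lookup:
  114  (range 97-122: lowercase, 114 - 97 = 17) → 'r'
  95  (special character) → '_'
  125  (special character) → '}'
= 'r_}'


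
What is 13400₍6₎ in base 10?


Positional values (base 6):
  0 × 6^0 = 0 × 1 = 0
  0 × 6^1 = 0 × 6 = 0
  4 × 6^2 = 4 × 36 = 144
  3 × 6^3 = 3 × 216 = 648
  1 × 6^4 = 1 × 1296 = 1296
Sum = 0 + 0 + 144 + 648 + 1296
= 2088


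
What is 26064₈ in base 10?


Positional values:
Position 0: 4 × 8^0 = 4
Position 1: 6 × 8^1 = 48
Position 2: 0 × 8^2 = 0
Position 3: 6 × 8^3 = 3072
Position 4: 2 × 8^4 = 8192
Sum = 4 + 48 + 0 + 3072 + 8192
= 11316


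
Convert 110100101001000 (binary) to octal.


Group into 3-bit groups: 110100101001000
  110 = 6
  100 = 4
  101 = 5
  001 = 1
  000 = 0
= 0o64510


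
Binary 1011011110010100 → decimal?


Positional values:
Bit 2: 1 × 2^2 = 4
Bit 4: 1 × 2^4 = 16
Bit 7: 1 × 2^7 = 128
Bit 8: 1 × 2^8 = 256
Bit 9: 1 × 2^9 = 512
Bit 10: 1 × 2^10 = 1024
Bit 12: 1 × 2^12 = 4096
Bit 13: 1 × 2^13 = 8192
Bit 15: 1 × 2^15 = 32768
Sum = 4 + 16 + 128 + 256 + 512 + 1024 + 4096 + 8192 + 32768
= 46996


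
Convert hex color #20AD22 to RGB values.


Hex: #20AD22
R = 20₁₆ = 32
G = AD₁₆ = 173
B = 22₁₆ = 34
= RGB(32, 173, 34)


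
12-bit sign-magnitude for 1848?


Sign bit: 0 (positive)
Magnitude: 1848 = 11100111000
= 011100111000


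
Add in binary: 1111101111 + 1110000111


Align and add column by column (LSB to MSB, carry propagating):
  01111101111
+ 01110000111
  -----------
  col 0: 1 + 1 + 0 (carry in) = 2 → bit 0, carry out 1
  col 1: 1 + 1 + 1 (carry in) = 3 → bit 1, carry out 1
  col 2: 1 + 1 + 1 (carry in) = 3 → bit 1, carry out 1
  col 3: 1 + 0 + 1 (carry in) = 2 → bit 0, carry out 1
  col 4: 0 + 0 + 1 (carry in) = 1 → bit 1, carry out 0
  col 5: 1 + 0 + 0 (carry in) = 1 → bit 1, carry out 0
  col 6: 1 + 0 + 0 (carry in) = 1 → bit 1, carry out 0
  col 7: 1 + 1 + 0 (carry in) = 2 → bit 0, carry out 1
  col 8: 1 + 1 + 1 (carry in) = 3 → bit 1, carry out 1
  col 9: 1 + 1 + 1 (carry in) = 3 → bit 1, carry out 1
  col 10: 0 + 0 + 1 (carry in) = 1 → bit 1, carry out 0
Reading bits MSB→LSB: 11101110110
Strip leading zeros: 11101110110
= 11101110110


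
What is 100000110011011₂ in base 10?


Positional values:
Bit 0: 1 × 2^0 = 1
Bit 1: 1 × 2^1 = 2
Bit 3: 1 × 2^3 = 8
Bit 4: 1 × 2^4 = 16
Bit 7: 1 × 2^7 = 128
Bit 8: 1 × 2^8 = 256
Bit 14: 1 × 2^14 = 16384
Sum = 1 + 2 + 8 + 16 + 128 + 256 + 16384
= 16795


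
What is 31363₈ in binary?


Each octal digit → 3 binary bits:
  3 = 011
  1 = 001
  3 = 011
  6 = 110
  3 = 011
Concatenate: 011 001 011 110 011
= 011001011110011


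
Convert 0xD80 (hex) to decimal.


Positional values:
Position 0: 0 × 16^0 = 0 × 1 = 0
Position 1: 8 × 16^1 = 8 × 16 = 128
Position 2: D × 16^2 = 13 × 256 = 3328
Sum = 0 + 128 + 3328
= 3456


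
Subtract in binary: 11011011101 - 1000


Align and subtract column by column (LSB to MSB, borrowing when needed):
  11011011101
- 00000001000
  -----------
  col 0: (1 - 0 borrow-in) - 0 → 1 - 0 = 1, borrow out 0
  col 1: (0 - 0 borrow-in) - 0 → 0 - 0 = 0, borrow out 0
  col 2: (1 - 0 borrow-in) - 0 → 1 - 0 = 1, borrow out 0
  col 3: (1 - 0 borrow-in) - 1 → 1 - 1 = 0, borrow out 0
  col 4: (1 - 0 borrow-in) - 0 → 1 - 0 = 1, borrow out 0
  col 5: (0 - 0 borrow-in) - 0 → 0 - 0 = 0, borrow out 0
  col 6: (1 - 0 borrow-in) - 0 → 1 - 0 = 1, borrow out 0
  col 7: (1 - 0 borrow-in) - 0 → 1 - 0 = 1, borrow out 0
  col 8: (0 - 0 borrow-in) - 0 → 0 - 0 = 0, borrow out 0
  col 9: (1 - 0 borrow-in) - 0 → 1 - 0 = 1, borrow out 0
  col 10: (1 - 0 borrow-in) - 0 → 1 - 0 = 1, borrow out 0
Reading bits MSB→LSB: 11011010101
Strip leading zeros: 11011010101
= 11011010101


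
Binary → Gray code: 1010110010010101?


Binary: 1010110010010101
Gray code: G = B XOR (B >> 1)
B >> 1 = 0101011001001010
1010110010010101 XOR 0101011001001010:
  1 XOR 0 = 1
  0 XOR 1 = 1
  1 XOR 0 = 1
  0 XOR 1 = 1
  1 XOR 0 = 1
  1 XOR 1 = 0
  0 XOR 1 = 1
  0 XOR 0 = 0
  1 XOR 0 = 1
  0 XOR 1 = 1
  0 XOR 0 = 0
  1 XOR 0 = 1
  0 XOR 1 = 1
  1 XOR 0 = 1
  0 XOR 1 = 1
  1 XOR 0 = 1
= 1111101011011111
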